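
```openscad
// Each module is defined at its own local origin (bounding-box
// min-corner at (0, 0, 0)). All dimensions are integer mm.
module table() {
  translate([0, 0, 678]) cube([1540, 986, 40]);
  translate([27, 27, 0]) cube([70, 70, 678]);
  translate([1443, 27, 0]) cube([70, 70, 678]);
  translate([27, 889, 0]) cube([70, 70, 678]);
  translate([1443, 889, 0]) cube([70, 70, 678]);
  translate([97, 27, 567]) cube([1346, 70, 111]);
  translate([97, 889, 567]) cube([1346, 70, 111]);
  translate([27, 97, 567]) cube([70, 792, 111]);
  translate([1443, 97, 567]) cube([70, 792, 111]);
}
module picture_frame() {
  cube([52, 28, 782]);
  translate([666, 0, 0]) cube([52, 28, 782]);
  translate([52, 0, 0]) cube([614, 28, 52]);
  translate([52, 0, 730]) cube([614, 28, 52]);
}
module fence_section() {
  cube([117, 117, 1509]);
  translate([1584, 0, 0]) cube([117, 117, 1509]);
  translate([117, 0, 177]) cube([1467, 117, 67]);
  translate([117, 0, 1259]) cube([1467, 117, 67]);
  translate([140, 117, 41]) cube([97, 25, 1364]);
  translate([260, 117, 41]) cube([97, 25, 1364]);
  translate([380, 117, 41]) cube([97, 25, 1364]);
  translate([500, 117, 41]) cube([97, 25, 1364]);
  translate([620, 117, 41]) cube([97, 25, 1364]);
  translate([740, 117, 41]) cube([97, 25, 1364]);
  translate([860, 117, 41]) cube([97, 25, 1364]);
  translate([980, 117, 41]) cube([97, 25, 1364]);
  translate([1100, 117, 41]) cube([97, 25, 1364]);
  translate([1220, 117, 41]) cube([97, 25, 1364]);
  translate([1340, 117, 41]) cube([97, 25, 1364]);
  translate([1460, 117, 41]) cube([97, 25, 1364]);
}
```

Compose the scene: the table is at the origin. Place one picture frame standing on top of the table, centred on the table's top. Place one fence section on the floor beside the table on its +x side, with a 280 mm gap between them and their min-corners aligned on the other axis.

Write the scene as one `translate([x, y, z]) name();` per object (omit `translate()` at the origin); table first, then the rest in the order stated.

table();
translate([411, 479, 718]) picture_frame();
translate([1820, 0, 0]) fence_section();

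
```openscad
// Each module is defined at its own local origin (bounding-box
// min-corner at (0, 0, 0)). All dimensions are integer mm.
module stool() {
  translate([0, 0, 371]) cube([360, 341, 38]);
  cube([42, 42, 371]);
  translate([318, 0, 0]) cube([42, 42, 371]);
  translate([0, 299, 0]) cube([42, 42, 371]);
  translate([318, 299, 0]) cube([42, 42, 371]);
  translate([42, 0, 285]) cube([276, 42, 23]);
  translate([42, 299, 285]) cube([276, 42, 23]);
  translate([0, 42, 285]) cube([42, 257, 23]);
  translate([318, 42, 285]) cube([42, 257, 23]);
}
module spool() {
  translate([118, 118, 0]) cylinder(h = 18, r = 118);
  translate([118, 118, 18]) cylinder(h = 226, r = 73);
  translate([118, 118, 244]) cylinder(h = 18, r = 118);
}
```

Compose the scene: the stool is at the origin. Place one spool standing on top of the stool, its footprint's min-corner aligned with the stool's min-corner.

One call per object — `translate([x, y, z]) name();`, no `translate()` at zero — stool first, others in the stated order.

stool();
translate([0, 0, 409]) spool();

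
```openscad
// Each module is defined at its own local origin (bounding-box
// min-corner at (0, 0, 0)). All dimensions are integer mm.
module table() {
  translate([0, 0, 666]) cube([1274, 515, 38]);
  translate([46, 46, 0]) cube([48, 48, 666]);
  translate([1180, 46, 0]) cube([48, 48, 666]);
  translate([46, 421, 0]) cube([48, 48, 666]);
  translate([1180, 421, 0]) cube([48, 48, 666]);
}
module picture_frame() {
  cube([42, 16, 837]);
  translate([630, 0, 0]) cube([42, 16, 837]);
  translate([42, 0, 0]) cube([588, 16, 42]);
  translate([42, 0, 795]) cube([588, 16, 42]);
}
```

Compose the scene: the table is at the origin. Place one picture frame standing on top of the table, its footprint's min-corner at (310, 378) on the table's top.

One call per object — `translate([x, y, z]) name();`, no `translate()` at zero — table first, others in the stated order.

table();
translate([310, 378, 704]) picture_frame();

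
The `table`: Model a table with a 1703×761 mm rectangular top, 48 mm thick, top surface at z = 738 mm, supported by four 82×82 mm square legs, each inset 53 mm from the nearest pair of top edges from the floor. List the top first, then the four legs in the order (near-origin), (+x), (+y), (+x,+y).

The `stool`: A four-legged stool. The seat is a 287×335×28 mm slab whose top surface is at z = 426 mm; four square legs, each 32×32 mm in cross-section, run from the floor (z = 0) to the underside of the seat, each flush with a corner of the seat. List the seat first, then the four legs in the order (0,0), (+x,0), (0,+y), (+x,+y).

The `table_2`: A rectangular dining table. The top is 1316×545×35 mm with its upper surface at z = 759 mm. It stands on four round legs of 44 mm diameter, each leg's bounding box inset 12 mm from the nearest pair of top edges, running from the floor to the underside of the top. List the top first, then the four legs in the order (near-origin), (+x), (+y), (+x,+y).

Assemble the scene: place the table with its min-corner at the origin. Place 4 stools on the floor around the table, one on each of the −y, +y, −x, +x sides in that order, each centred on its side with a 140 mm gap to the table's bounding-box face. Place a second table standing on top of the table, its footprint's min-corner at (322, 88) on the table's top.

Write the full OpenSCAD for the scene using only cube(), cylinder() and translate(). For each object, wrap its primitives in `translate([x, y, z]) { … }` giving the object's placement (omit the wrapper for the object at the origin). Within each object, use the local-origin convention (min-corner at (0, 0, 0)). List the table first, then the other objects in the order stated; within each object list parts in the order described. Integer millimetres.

translate([0, 0, 690]) cube([1703, 761, 48]);
translate([53, 53, 0]) cube([82, 82, 690]);
translate([1568, 53, 0]) cube([82, 82, 690]);
translate([53, 626, 0]) cube([82, 82, 690]);
translate([1568, 626, 0]) cube([82, 82, 690]);
translate([708, -475, 0]) {
  translate([0, 0, 398]) cube([287, 335, 28]);
  cube([32, 32, 398]);
  translate([255, 0, 0]) cube([32, 32, 398]);
  translate([0, 303, 0]) cube([32, 32, 398]);
  translate([255, 303, 0]) cube([32, 32, 398]);
}
translate([708, 901, 0]) {
  translate([0, 0, 398]) cube([287, 335, 28]);
  cube([32, 32, 398]);
  translate([255, 0, 0]) cube([32, 32, 398]);
  translate([0, 303, 0]) cube([32, 32, 398]);
  translate([255, 303, 0]) cube([32, 32, 398]);
}
translate([-427, 213, 0]) {
  translate([0, 0, 398]) cube([287, 335, 28]);
  cube([32, 32, 398]);
  translate([255, 0, 0]) cube([32, 32, 398]);
  translate([0, 303, 0]) cube([32, 32, 398]);
  translate([255, 303, 0]) cube([32, 32, 398]);
}
translate([1843, 213, 0]) {
  translate([0, 0, 398]) cube([287, 335, 28]);
  cube([32, 32, 398]);
  translate([255, 0, 0]) cube([32, 32, 398]);
  translate([0, 303, 0]) cube([32, 32, 398]);
  translate([255, 303, 0]) cube([32, 32, 398]);
}
translate([322, 88, 738]) {
  translate([0, 0, 724]) cube([1316, 545, 35]);
  translate([34, 34, 0]) cylinder(h = 724, r = 22);
  translate([1282, 34, 0]) cylinder(h = 724, r = 22);
  translate([34, 511, 0]) cylinder(h = 724, r = 22);
  translate([1282, 511, 0]) cylinder(h = 724, r = 22);
}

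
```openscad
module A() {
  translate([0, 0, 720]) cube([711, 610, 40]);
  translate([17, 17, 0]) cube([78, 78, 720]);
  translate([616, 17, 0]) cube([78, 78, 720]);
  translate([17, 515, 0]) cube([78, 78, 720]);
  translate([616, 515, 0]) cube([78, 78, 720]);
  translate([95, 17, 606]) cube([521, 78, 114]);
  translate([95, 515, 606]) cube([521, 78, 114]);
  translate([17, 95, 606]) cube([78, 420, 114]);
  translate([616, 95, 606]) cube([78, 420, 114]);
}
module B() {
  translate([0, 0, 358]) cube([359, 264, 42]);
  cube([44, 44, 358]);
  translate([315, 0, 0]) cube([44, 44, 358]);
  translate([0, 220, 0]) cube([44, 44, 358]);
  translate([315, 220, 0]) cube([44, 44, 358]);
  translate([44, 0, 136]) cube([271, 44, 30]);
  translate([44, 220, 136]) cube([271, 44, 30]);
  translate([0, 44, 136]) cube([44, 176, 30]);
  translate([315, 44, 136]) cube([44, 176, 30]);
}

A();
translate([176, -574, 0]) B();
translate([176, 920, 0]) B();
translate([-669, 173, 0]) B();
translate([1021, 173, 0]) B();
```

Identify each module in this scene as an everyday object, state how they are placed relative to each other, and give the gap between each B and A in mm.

A is a table. B is a stool. Four stools sit around the table at the −y, +y, −x, +x sides. The gap between each stool and the table is 310 mm.

Each stool's nearest face is 310 mm from the table's bounding box.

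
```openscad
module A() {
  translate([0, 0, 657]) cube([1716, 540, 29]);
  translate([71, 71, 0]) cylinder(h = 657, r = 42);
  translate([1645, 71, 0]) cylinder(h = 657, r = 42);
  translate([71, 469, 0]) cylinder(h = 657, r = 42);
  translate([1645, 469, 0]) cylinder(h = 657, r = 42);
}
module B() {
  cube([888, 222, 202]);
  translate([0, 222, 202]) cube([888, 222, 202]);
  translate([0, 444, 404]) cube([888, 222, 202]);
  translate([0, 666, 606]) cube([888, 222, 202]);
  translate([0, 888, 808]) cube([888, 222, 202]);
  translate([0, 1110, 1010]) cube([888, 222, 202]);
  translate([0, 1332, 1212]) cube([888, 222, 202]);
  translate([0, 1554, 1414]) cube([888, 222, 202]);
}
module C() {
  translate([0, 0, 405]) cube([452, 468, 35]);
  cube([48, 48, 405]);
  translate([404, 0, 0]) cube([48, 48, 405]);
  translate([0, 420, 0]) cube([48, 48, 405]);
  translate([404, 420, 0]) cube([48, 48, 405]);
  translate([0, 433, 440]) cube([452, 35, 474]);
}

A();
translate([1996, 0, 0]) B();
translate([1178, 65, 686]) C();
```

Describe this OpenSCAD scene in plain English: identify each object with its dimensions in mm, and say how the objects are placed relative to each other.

A is a table with a 1716×540 mm rectangular top, 29 mm thick, top surface at z = 686 mm, supported by four round legs of 84 mm diameter, each leg's bounding box inset 29 mm from the nearest pair of top edges, running from the floor.

B is a run of 8 identical solid stair steps. Each tread is 888×222 mm and each step block is 202 mm high. Step 1 rests on the floor; step k is offset from step 1 by (k−1)×222 mm in y and (k−1)×202 mm in z.

C is a chair: 452×468 mm seat, 35 mm thick, top at z = 440 mm, on four 48 mm square corner legs flush with the seat edges. A 35 mm thick backrest slab spans the full seat width, extending 474 mm above the seat top, its back face flush with the seat's +y edge.

The staircase is on the floor beside the table on its +x side. The chair is on top of the table.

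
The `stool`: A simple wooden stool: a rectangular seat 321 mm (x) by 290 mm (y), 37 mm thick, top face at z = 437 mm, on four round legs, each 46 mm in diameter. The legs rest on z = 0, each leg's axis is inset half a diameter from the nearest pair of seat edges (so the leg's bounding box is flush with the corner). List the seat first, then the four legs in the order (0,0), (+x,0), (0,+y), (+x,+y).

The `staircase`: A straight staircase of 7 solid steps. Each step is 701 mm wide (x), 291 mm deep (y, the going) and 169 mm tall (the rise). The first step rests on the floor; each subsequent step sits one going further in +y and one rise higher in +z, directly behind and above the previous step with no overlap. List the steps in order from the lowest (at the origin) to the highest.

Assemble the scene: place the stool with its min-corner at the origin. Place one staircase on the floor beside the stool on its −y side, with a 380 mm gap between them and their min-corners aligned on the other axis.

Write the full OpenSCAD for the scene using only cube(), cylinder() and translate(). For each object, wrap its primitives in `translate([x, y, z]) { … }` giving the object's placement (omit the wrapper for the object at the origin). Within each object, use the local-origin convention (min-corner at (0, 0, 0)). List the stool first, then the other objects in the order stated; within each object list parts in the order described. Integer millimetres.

translate([0, 0, 400]) cube([321, 290, 37]);
translate([23, 23, 0]) cylinder(h = 400, r = 23);
translate([298, 23, 0]) cylinder(h = 400, r = 23);
translate([23, 267, 0]) cylinder(h = 400, r = 23);
translate([298, 267, 0]) cylinder(h = 400, r = 23);
translate([0, -2417, 0]) {
  cube([701, 291, 169]);
  translate([0, 291, 169]) cube([701, 291, 169]);
  translate([0, 582, 338]) cube([701, 291, 169]);
  translate([0, 873, 507]) cube([701, 291, 169]);
  translate([0, 1164, 676]) cube([701, 291, 169]);
  translate([0, 1455, 845]) cube([701, 291, 169]);
  translate([0, 1746, 1014]) cube([701, 291, 169]);
}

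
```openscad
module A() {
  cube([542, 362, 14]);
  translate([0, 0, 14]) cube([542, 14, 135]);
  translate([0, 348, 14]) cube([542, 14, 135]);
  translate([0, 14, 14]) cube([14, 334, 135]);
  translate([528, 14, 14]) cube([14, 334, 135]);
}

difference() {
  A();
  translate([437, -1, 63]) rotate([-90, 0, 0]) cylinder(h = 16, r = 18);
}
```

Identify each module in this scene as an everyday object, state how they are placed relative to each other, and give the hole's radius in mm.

A is an open box. The open box has a circular hole through its front wall. The hole's radius is 18 mm.

The subtracted cylinder has r = 18 mm.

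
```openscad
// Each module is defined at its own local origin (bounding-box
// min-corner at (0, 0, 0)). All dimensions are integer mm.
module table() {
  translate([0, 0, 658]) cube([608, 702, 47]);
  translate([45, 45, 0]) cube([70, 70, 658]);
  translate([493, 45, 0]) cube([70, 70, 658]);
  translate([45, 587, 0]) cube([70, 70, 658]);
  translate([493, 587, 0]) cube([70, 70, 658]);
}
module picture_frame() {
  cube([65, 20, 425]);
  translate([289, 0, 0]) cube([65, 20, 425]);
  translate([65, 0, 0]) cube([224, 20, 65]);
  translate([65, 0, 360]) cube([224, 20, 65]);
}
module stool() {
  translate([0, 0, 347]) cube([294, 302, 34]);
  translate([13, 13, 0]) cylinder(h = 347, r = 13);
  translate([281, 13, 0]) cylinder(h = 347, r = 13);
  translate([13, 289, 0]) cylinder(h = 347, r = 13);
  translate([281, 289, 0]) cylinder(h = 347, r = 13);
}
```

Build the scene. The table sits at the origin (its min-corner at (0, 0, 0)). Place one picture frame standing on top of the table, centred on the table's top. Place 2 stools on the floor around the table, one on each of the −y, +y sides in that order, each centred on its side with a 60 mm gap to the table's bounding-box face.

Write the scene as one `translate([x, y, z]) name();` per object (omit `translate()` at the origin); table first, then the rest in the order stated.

table();
translate([127, 341, 705]) picture_frame();
translate([157, -362, 0]) stool();
translate([157, 762, 0]) stool();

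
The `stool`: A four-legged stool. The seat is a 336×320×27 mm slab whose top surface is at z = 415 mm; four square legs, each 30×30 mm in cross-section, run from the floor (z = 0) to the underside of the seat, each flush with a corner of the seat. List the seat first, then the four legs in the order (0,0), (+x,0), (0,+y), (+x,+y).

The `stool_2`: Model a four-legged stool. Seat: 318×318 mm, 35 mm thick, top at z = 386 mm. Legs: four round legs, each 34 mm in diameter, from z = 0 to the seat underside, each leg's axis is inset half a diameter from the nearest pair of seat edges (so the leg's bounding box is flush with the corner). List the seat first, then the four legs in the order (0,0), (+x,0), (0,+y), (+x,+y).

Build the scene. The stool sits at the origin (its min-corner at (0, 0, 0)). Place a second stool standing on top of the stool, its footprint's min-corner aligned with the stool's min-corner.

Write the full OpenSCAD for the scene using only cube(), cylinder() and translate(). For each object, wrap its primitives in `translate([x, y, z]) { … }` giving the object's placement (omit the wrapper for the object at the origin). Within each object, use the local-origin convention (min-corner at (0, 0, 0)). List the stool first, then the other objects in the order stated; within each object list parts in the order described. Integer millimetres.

translate([0, 0, 388]) cube([336, 320, 27]);
cube([30, 30, 388]);
translate([306, 0, 0]) cube([30, 30, 388]);
translate([0, 290, 0]) cube([30, 30, 388]);
translate([306, 290, 0]) cube([30, 30, 388]);
translate([0, 0, 415]) {
  translate([0, 0, 351]) cube([318, 318, 35]);
  translate([17, 17, 0]) cylinder(h = 351, r = 17);
  translate([301, 17, 0]) cylinder(h = 351, r = 17);
  translate([17, 301, 0]) cylinder(h = 351, r = 17);
  translate([301, 301, 0]) cylinder(h = 351, r = 17);
}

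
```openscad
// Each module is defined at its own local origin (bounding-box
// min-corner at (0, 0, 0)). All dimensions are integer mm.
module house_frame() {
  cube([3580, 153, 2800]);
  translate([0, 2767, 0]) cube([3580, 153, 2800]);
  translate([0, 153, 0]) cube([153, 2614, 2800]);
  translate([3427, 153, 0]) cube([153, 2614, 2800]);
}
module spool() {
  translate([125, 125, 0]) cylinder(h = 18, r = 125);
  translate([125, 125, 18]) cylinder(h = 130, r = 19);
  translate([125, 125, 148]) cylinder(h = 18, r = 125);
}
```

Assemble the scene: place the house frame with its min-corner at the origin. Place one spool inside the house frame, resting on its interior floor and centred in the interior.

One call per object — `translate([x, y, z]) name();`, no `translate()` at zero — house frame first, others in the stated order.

house_frame();
translate([1665, 1335, 0]) spool();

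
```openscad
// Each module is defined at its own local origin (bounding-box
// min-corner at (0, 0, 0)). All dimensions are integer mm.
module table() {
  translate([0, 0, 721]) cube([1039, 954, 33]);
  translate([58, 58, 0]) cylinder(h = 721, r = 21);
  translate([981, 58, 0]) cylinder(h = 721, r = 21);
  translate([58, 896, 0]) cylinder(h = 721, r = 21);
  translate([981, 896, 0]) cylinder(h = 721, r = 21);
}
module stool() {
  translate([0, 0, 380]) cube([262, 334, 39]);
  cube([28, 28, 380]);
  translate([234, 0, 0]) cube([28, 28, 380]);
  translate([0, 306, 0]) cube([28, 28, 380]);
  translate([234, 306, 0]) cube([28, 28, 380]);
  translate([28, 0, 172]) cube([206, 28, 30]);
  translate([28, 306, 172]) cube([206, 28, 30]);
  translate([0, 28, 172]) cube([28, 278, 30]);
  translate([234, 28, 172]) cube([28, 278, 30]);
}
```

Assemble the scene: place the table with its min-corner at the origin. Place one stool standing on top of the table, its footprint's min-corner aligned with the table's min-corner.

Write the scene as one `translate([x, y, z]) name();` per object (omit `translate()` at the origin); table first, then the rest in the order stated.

table();
translate([0, 0, 754]) stool();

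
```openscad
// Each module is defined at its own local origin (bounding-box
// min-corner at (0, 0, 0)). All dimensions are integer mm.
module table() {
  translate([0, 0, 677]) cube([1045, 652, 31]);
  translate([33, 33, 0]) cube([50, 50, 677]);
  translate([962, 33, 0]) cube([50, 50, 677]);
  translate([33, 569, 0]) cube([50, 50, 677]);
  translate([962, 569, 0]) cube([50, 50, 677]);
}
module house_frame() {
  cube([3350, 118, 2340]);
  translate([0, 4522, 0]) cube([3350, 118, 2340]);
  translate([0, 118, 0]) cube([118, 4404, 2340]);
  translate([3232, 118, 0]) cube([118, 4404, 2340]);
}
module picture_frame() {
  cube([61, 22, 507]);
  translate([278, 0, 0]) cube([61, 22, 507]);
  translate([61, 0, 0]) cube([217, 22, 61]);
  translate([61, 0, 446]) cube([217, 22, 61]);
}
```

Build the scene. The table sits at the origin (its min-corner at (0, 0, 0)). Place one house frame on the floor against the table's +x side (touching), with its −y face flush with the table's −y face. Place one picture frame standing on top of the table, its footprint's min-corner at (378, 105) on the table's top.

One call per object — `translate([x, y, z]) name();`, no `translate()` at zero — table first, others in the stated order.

table();
translate([1045, 0, 0]) house_frame();
translate([378, 105, 708]) picture_frame();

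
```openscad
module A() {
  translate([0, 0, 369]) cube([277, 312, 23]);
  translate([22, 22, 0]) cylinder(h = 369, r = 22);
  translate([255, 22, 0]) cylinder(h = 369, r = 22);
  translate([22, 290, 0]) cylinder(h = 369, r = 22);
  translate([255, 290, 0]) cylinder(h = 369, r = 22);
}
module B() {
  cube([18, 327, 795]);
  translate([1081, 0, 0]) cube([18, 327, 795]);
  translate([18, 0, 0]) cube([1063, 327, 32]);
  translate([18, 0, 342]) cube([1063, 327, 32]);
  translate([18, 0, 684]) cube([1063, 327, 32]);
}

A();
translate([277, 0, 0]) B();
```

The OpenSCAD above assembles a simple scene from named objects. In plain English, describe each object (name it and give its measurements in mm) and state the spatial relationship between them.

A is a four-legged stool. The seat is a 277×312×23 mm slab whose top surface is at z = 392 mm; four round legs, each 44 mm in diameter, run from the floor (z = 0) to the underside of the seat, each leg's axis is inset half a diameter from the nearest pair of seat edges (so the leg's bounding box is flush with the corner).

B is a bookshelf 1099 mm wide overall, 327 mm deep and 795 mm tall. The two sides are 18 mm thick vertical panels. 3 horizontal shelves of 32 mm thickness span between the inner faces of the sides; the lowest shelf sits on the floor and shelves are stacked with a clear vertical gap of 310 mm between each pair.

The bookshelf is against the stool's +x side, with their −y faces flush.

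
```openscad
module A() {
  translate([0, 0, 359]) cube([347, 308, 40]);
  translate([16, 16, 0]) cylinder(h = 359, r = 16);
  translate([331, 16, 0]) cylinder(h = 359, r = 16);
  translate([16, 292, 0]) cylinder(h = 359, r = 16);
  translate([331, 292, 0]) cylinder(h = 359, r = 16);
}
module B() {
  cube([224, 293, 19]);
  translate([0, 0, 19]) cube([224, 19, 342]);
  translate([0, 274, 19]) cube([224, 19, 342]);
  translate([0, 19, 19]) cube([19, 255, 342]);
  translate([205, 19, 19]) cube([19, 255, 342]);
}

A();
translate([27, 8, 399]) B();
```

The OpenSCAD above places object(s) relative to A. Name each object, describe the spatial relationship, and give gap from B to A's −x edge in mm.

A is a stool. B is an open box. The open box is on top of the stool. The gap from the open box to the stool's −x edge is 27 mm.

The open box's min-x is at 27; the stool's min-x is 0; gap = 27 mm.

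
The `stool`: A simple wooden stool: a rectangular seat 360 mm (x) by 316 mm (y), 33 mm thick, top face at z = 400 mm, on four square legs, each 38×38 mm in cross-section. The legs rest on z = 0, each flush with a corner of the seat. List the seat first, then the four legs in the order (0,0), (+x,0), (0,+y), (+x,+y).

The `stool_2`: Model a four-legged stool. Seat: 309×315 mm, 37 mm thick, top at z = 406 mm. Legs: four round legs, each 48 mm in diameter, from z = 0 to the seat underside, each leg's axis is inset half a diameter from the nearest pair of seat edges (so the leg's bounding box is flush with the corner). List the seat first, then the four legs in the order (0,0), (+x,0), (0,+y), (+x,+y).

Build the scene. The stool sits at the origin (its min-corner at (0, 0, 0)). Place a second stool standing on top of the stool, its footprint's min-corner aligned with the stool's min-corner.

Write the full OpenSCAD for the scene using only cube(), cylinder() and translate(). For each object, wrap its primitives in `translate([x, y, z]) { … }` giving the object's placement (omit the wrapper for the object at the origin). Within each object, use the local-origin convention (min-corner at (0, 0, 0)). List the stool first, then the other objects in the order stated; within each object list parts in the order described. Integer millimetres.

translate([0, 0, 367]) cube([360, 316, 33]);
cube([38, 38, 367]);
translate([322, 0, 0]) cube([38, 38, 367]);
translate([0, 278, 0]) cube([38, 38, 367]);
translate([322, 278, 0]) cube([38, 38, 367]);
translate([0, 0, 400]) {
  translate([0, 0, 369]) cube([309, 315, 37]);
  translate([24, 24, 0]) cylinder(h = 369, r = 24);
  translate([285, 24, 0]) cylinder(h = 369, r = 24);
  translate([24, 291, 0]) cylinder(h = 369, r = 24);
  translate([285, 291, 0]) cylinder(h = 369, r = 24);
}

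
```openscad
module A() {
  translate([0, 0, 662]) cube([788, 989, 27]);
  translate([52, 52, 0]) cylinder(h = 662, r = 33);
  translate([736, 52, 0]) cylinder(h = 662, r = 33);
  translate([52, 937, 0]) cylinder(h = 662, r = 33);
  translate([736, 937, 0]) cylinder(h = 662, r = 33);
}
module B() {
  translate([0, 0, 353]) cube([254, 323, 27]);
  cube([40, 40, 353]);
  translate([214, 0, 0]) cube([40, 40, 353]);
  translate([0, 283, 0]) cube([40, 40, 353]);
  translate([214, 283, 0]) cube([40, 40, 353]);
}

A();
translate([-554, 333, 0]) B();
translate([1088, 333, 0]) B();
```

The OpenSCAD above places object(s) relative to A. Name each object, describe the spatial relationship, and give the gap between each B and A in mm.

A is a table. B is a stool. Two stools sit around the table at the −x, +x sides. The gap between each stool and the table is 300 mm.

Each stool's nearest face is 300 mm from the table's bounding box.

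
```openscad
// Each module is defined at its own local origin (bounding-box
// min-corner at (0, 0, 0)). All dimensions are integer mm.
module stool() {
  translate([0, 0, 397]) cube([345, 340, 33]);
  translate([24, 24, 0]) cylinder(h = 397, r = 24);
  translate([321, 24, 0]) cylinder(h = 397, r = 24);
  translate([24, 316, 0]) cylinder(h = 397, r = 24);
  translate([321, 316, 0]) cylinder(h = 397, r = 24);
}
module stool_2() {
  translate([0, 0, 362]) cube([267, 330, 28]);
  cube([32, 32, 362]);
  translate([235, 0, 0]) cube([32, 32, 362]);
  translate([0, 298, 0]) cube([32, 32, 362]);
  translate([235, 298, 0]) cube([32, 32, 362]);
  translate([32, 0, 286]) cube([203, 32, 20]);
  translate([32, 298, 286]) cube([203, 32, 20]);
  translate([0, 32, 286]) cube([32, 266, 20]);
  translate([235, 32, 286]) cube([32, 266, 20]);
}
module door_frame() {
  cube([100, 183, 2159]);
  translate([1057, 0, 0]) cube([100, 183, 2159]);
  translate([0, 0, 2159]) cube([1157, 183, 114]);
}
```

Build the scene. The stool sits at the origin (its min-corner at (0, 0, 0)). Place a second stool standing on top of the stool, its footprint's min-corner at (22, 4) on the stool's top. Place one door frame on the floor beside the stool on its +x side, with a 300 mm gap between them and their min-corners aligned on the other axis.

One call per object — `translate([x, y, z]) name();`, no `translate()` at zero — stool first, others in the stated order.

stool();
translate([22, 4, 430]) stool_2();
translate([645, 0, 0]) door_frame();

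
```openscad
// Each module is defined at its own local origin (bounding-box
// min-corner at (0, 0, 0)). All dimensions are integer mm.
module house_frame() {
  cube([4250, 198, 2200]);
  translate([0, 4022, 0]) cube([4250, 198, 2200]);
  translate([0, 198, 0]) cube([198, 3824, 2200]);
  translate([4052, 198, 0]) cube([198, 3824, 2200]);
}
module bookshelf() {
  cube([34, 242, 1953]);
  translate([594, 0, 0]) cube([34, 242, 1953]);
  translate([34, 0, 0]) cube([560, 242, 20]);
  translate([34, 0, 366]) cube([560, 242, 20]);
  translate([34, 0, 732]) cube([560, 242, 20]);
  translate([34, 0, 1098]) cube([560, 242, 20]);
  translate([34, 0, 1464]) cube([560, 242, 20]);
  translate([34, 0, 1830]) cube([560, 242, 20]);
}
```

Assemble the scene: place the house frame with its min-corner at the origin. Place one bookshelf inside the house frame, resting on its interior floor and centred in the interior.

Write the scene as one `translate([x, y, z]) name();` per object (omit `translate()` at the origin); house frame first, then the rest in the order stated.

house_frame();
translate([1811, 1989, 0]) bookshelf();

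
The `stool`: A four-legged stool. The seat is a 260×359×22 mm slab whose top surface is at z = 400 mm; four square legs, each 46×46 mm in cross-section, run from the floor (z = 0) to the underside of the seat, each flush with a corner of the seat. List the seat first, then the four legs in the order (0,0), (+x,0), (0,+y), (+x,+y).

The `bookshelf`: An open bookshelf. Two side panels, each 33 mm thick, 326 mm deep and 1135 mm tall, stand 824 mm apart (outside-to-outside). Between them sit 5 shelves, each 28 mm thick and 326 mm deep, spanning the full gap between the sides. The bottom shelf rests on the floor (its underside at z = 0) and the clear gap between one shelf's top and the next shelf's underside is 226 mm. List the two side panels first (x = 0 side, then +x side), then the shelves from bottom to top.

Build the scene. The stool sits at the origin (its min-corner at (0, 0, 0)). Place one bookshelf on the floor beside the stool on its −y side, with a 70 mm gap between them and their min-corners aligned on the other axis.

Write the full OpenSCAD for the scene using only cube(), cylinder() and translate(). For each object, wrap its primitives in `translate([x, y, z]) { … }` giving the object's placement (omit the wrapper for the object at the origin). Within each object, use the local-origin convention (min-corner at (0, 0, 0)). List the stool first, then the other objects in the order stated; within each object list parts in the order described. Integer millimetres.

translate([0, 0, 378]) cube([260, 359, 22]);
cube([46, 46, 378]);
translate([214, 0, 0]) cube([46, 46, 378]);
translate([0, 313, 0]) cube([46, 46, 378]);
translate([214, 313, 0]) cube([46, 46, 378]);
translate([0, -396, 0]) {
  cube([33, 326, 1135]);
  translate([791, 0, 0]) cube([33, 326, 1135]);
  translate([33, 0, 0]) cube([758, 326, 28]);
  translate([33, 0, 254]) cube([758, 326, 28]);
  translate([33, 0, 508]) cube([758, 326, 28]);
  translate([33, 0, 762]) cube([758, 326, 28]);
  translate([33, 0, 1016]) cube([758, 326, 28]);
}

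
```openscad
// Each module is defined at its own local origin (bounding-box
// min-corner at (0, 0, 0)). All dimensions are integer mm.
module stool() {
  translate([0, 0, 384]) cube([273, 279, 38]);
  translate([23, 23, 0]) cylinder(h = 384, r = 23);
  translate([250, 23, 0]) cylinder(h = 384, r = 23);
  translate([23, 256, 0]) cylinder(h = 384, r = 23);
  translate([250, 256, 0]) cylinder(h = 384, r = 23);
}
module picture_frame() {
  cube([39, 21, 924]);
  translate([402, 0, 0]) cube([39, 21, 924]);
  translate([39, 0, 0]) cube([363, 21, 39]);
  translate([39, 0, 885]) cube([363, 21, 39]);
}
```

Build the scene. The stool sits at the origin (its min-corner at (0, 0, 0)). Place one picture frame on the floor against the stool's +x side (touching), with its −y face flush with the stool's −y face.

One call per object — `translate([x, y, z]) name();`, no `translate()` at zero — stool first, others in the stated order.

stool();
translate([273, 0, 0]) picture_frame();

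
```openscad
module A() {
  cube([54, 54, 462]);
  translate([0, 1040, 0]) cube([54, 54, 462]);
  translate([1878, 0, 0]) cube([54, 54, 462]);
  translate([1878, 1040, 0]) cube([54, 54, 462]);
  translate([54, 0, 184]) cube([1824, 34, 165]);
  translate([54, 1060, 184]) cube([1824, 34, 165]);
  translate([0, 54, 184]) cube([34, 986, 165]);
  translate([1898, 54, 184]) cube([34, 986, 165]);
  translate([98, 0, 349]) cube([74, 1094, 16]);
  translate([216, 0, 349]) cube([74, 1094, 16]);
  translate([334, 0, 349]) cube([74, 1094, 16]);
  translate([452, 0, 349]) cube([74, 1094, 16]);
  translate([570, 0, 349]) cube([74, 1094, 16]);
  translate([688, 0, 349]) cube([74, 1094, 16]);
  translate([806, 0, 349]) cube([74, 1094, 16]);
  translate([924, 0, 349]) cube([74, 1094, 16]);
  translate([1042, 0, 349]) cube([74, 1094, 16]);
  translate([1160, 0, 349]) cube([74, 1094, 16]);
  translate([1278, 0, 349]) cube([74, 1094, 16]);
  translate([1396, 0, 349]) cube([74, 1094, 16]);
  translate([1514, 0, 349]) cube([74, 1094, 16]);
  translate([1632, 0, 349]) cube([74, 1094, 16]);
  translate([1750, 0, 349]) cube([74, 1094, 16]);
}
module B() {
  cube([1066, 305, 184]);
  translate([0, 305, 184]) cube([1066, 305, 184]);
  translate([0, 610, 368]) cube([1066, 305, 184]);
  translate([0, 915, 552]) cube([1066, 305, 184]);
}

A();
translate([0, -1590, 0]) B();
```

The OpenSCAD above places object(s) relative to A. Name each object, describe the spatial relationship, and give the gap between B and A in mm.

The staircase's nearest face is 370 mm from the bed frame's −y face.

A is a bed frame. B is a staircase. The staircase is on the floor beside the bed frame on its −y side. The gap between the staircase and the bed frame is 370 mm.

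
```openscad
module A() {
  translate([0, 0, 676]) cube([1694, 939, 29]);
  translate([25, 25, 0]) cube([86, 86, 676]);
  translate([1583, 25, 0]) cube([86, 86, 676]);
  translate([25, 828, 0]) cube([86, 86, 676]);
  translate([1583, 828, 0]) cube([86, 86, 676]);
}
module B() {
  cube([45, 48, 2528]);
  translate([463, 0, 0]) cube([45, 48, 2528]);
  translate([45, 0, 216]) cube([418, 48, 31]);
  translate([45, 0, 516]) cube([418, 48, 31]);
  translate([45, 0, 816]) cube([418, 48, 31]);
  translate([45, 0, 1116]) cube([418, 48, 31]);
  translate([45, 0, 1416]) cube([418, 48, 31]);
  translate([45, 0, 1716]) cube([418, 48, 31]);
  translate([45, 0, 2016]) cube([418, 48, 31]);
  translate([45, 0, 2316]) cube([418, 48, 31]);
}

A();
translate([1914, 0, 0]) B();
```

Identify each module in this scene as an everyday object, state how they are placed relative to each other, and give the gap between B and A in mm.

The ladder's nearest face is 220 mm from the table's +x face.

A is a table. B is a ladder. The ladder is on the floor beside the table on its +x side. The gap between the ladder and the table is 220 mm.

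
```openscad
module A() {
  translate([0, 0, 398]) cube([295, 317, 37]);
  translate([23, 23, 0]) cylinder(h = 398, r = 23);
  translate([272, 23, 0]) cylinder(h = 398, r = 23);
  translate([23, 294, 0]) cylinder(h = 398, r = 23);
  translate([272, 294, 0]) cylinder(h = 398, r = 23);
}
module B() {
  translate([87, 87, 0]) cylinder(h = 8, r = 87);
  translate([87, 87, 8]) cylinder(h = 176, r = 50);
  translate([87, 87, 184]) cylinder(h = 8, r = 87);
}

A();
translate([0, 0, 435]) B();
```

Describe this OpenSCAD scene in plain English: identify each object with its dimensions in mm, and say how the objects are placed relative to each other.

A is a simple wooden stool: a rectangular seat 295 mm (x) by 317 mm (y), 37 mm thick, top face at z = 435 mm, on four round legs, each 46 mm in diameter. The legs rest on z = 0, each leg's axis is inset half a diameter from the nearest pair of seat edges (so the leg's bounding box is flush with the corner).

B is a spool: two coaxial disc flanges of radius 87 mm and thickness 8 mm, joined by a core cylinder of radius 50 mm and height 176 mm. The lower flange rests on z = 0 and the three cylinders share a vertical axis.

The spool is on top of the stool.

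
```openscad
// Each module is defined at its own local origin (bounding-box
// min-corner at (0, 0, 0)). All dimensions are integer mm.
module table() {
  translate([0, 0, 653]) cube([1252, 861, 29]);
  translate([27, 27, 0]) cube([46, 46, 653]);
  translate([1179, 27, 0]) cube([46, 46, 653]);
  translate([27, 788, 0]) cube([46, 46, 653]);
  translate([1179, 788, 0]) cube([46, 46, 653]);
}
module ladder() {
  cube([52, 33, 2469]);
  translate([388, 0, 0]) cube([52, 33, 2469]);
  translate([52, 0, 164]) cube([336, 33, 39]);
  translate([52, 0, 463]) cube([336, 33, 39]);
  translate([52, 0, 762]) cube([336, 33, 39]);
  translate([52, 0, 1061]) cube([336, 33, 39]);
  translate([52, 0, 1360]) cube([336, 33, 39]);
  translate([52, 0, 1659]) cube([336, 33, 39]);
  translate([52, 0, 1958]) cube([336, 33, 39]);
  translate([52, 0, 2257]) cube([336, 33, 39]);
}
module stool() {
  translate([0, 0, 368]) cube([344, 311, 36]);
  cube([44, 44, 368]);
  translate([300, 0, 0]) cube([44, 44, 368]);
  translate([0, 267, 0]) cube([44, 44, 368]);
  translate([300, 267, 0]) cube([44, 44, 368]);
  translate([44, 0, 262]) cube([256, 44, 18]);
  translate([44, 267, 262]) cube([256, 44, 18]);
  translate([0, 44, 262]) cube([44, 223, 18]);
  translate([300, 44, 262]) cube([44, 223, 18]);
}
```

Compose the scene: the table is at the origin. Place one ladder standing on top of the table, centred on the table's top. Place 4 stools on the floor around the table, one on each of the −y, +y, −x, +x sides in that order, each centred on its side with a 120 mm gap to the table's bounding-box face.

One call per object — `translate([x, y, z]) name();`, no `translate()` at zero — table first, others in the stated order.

table();
translate([406, 414, 682]) ladder();
translate([454, -431, 0]) stool();
translate([454, 981, 0]) stool();
translate([-464, 275, 0]) stool();
translate([1372, 275, 0]) stool();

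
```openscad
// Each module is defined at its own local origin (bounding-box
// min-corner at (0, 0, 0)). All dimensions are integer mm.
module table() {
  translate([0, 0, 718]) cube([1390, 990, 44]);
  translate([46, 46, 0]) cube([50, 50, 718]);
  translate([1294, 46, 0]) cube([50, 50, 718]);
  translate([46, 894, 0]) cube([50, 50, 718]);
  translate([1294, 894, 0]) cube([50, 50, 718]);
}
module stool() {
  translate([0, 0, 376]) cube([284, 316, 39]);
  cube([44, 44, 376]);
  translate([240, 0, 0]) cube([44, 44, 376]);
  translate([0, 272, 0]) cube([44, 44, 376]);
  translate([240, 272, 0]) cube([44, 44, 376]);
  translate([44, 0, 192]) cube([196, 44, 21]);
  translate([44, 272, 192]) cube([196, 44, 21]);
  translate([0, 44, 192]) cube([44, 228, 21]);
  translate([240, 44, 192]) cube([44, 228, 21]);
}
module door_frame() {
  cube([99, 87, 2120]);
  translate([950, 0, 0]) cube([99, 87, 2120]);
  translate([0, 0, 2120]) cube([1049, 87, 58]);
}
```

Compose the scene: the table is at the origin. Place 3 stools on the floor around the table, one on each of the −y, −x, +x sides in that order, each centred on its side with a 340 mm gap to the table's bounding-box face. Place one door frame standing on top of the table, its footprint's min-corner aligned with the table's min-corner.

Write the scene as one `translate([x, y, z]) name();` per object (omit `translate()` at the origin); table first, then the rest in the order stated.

table();
translate([553, -656, 0]) stool();
translate([-624, 337, 0]) stool();
translate([1730, 337, 0]) stool();
translate([0, 0, 762]) door_frame();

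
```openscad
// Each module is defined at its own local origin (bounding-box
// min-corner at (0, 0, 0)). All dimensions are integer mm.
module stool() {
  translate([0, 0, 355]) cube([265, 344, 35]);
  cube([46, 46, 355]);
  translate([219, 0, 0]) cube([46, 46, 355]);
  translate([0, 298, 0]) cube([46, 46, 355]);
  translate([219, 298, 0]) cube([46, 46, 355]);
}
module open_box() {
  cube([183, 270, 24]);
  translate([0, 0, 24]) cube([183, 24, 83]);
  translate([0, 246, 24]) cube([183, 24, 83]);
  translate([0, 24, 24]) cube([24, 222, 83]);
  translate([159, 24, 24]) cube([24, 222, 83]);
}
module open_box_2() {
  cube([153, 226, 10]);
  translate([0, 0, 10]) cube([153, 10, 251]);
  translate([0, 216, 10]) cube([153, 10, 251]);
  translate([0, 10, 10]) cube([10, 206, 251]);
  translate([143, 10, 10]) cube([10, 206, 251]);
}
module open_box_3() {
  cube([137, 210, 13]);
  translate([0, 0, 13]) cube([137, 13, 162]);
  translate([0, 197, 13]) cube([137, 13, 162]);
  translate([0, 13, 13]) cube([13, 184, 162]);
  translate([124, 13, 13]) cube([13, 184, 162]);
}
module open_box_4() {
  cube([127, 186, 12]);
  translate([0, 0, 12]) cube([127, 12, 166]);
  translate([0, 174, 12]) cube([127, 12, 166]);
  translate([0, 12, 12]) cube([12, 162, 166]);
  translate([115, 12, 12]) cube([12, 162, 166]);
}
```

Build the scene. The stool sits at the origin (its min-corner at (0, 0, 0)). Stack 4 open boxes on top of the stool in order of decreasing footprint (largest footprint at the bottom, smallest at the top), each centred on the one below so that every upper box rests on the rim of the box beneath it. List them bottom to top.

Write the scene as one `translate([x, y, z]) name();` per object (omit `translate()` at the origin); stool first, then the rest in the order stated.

stool();
translate([41, 37, 390]) open_box();
translate([56, 59, 497]) open_box_2();
translate([64, 67, 758]) open_box_3();
translate([69, 79, 933]) open_box_4();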